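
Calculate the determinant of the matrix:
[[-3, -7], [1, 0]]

For a 2×2 matrix [[a, b], [c, d]], det = ad - bc
det = (-3)(0) - (-7)(1) = 0 - -7 = 7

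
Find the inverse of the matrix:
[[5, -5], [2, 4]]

For [[a,b],[c,d]], inverse = (1/det)·[[d,-b],[-c,a]]
det = (5)(4) - (-5)(2) = 20 - -10 = 30
Inverse = (1/30)·[[4, 5], [-2, 5]]
= [[2/15, 1/6], [-1/15, 1/6]]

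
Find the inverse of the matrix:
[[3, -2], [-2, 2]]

For [[a,b],[c,d]], inverse = (1/det)·[[d,-b],[-c,a]]
det = (3)(2) - (-2)(-2) = 6 - 4 = 2
Inverse = (1/2)·[[2, 2], [2, 3]]
= [[1, 1], [1, 3/2]]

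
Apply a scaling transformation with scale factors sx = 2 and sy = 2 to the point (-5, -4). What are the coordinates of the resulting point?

Scaling matrix:
[[2, 0], [0, 2]]
Result: (-5 × 2, -4 × 2) = (-10, -8)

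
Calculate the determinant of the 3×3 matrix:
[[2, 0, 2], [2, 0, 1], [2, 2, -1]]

Expansion along first row:
det = 2·det([[0,1],[2,-1]]) - 0·det([[2,1],[2,-1]]) + 2·det([[2,0],[2,2]])
    = 2·(0·-1 - 1·2) - 0·(2·-1 - 1·2) + 2·(2·2 - 0·2)
    = 2·-2 - 0·-4 + 2·4
    = -4 + 0 + 8 = 4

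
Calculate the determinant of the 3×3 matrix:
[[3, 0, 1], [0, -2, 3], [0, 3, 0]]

Expansion along first row:
det = 3·det([[-2,3],[3,0]]) - 0·det([[0,3],[0,0]]) + 1·det([[0,-2],[0,3]])
    = 3·(-2·0 - 3·3) - 0·(0·0 - 3·0) + 1·(0·3 - -2·0)
    = 3·-9 - 0·0 + 1·0
    = -27 + 0 + 0 = -27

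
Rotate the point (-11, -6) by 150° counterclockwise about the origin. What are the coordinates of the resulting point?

Rotation matrix for 150°: [[cos 150°, -sin 150°], [sin 150°, cos 150°]] ≈ [[-0.866025, -0.500000], [0.500000, -0.866025]]
[[-0.866025, -0.500000], [0.500000, -0.866025]] × [-11, -6]ᵀ ≈ [12.5263, -0.3038]ᵀ
Result: (12.5263, -0.3038)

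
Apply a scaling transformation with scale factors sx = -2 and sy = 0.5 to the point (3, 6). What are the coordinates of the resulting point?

Scaling matrix:
[[-2, 0], [0, 0.50]]
Result: (3 × -2, 6 × 0.5) = (-6, 3)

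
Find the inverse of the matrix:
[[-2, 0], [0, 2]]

For [[a,b],[c,d]], inverse = (1/det)·[[d,-b],[-c,a]]
det = (-2)(2) - (0)(0) = -4 - 0 = -4
Inverse = (1/-4)·[[2, 0], [0, -2]]
= [[-1/2, 0], [0, 1/2]]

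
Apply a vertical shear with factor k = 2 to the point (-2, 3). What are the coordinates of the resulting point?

Shear matrix for vertical shear with factor k = 2:
[[1, 0], [2, 1]]
Result: (-2, 3) → (-2, -1)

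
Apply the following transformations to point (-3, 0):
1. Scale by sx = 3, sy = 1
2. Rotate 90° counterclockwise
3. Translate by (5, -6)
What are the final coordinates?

Step 1: Scale → (-9, 0)
Step 2: Rotate 90° → (0, -9)
Step 3: Translate → (5, -15)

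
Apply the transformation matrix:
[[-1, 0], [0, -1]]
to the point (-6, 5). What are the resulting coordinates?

Matrix multiplication:
[[-1, 0], [0, -1]] × [-6, 5]ᵀ
= [(-1)(-6) + (0)(5), (0)(-6) + (-1)(5)]ᵀ
= [6, -5]ᵀ
Result: (6, -5)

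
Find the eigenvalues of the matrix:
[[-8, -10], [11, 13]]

Characteristic equation: det(A - λI) = 0
λ² - (trace)λ + (det) = 0
trace = -8 + 13 = 5, det = (-8)(13) - (-10)(11) = 6
λ² - (5)λ + (6) = 0
λ = (5 ± √((5)² - 4·(6))) / 2 = (5 ± √1) / 2
Solving: λ = 2, 3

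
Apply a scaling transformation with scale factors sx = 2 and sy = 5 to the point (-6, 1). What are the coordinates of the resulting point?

Scaling matrix:
[[2, 0], [0, 5]]
Result: (-6 × 2, 1 × 5) = (-12, 5)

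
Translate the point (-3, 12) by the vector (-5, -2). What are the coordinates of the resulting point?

Translation by (-5, -2) (homogeneous matrix [[1, 0, -5], [0, 1, -2], [0, 0, 1]]):
x' = -3 + -5 = -8
y' = 12 + -2 = 10
Result: (-8, 10)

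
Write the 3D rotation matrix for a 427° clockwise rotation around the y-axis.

Rotation matrix for clockwise 427° around y-axis:
A clockwise rotation by 427° is a counterclockwise rotation by -427°.
cos(-427°) = 0.3907, sin(-427°) = -0.9205
Result: [[0.3907, 0, -0.9205], [0, 1, 0], [0.9205, 0, 0.3907]]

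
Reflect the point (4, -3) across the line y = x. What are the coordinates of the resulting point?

Reflection across line y = x: (4, -3) → (-3, 4)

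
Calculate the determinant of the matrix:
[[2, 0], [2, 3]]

For a 2×2 matrix [[a, b], [c, d]], det = ad - bc
det = (2)(3) - (0)(2) = 6 - 0 = 6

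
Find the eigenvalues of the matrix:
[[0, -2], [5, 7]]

Characteristic equation: det(A - λI) = 0
λ² - (trace)λ + (det) = 0
trace = 0 + 7 = 7, det = (0)(7) - (-2)(5) = 10
λ² - (7)λ + (10) = 0
λ = (7 ± √((7)² - 4·(10))) / 2 = (7 ± √9) / 2
Solving: λ = 2, 5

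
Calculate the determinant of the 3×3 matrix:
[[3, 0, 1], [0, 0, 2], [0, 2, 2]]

Expansion along first row:
det = 3·det([[0,2],[2,2]]) - 0·det([[0,2],[0,2]]) + 1·det([[0,0],[0,2]])
    = 3·(0·2 - 2·2) - 0·(0·2 - 2·0) + 1·(0·2 - 0·0)
    = 3·-4 - 0·0 + 1·0
    = -12 + 0 + 0 = -12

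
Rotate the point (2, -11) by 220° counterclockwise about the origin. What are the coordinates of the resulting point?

Rotation matrix for 220°: [[cos 220°, -sin 220°], [sin 220°, cos 220°]] ≈ [[-0.766044, 0.642788], [-0.642788, -0.766044]]
[[-0.766044, 0.642788], [-0.642788, -0.766044]] × [2, -11]ᵀ ≈ [-8.6028, 7.1409]ᵀ
Result: (-8.6028, 7.1409)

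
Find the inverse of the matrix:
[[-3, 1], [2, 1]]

For [[a,b],[c,d]], inverse = (1/det)·[[d,-b],[-c,a]]
det = (-3)(1) - (1)(2) = -3 - 2 = -5
Inverse = (1/-5)·[[1, -1], [-2, -3]]
= [[-1/5, 1/5], [2/5, 3/5]]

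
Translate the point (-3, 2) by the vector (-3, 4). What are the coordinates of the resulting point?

Translation by (-3, 4) (homogeneous matrix [[1, 0, -3], [0, 1, 4], [0, 0, 1]]):
x' = -3 + -3 = -6
y' = 2 + 4 = 6
Result: (-6, 6)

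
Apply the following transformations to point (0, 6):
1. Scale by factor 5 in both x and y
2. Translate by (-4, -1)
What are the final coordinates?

Step 1: Scale (0, 6) by 5 → (0, 30)
Step 2: Translate by (-4, -1) → (-4, 29)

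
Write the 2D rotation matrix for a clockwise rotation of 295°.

Rotation matrix formula: [[cos θ, -sin θ], [sin θ, cos θ]]
A clockwise rotation by 295° is equivalent to a counterclockwise rotation by -295°.
For θ = -295°:
cos(-295°) = 0.4226
sin(-295°) = 0.9063
Result: [[0.4226, -0.9063], [0.9063, 0.4226]]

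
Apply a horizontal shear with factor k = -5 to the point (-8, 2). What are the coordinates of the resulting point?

Shear matrix for horizontal shear with factor k = -5:
[[1, -5], [0, 1]]
Result: (-8, 2) → (-18, 2)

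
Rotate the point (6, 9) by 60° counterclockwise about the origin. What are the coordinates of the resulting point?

Rotation matrix for 60°: [[cos 60°, -sin 60°], [sin 60°, cos 60°]] ≈ [[0.500000, -0.866025], [0.866025, 0.500000]]
[[0.500000, -0.866025], [0.866025, 0.500000]] × [6, 9]ᵀ ≈ [-4.7942, 9.6962]ᵀ
Result: (-4.7942, 9.6962)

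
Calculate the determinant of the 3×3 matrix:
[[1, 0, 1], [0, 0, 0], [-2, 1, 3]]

Expansion along first row:
det = 1·det([[0,0],[1,3]]) - 0·det([[0,0],[-2,3]]) + 1·det([[0,0],[-2,1]])
    = 1·(0·3 - 0·1) - 0·(0·3 - 0·-2) + 1·(0·1 - 0·-2)
    = 1·0 - 0·0 + 1·0
    = 0 + 0 + 0 = 0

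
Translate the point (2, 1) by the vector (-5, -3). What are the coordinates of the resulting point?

Translation by (-5, -3) (homogeneous matrix [[1, 0, -5], [0, 1, -3], [0, 0, 1]]):
x' = 2 + -5 = -3
y' = 1 + -3 = -2
Result: (-3, -2)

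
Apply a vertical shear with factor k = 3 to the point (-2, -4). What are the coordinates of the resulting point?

Shear matrix for vertical shear with factor k = 3:
[[1, 0], [3, 1]]
Result: (-2, -4) → (-2, -10)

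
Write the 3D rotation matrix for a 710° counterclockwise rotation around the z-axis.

Rotation matrix for counterclockwise 710° around z-axis:
cos(710°) = 0.9848, sin(710°) = -0.1736
Result: [[0.9848, 0.1736, 0], [-0.1736, 0.9848, 0], [0, 0, 1]]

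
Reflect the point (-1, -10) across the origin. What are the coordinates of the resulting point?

Reflection across origin: (-1, -10) → (1, 10)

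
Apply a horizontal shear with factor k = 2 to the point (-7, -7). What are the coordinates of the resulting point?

Shear matrix for horizontal shear with factor k = 2:
[[1, 2], [0, 1]]
Result: (-7, -7) → (-21, -7)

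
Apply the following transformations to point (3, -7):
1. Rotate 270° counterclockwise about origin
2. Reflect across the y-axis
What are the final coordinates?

Step 1: Rotate 270° → (-7, -3)
Step 2: Reflect across y-axis → (7, -3)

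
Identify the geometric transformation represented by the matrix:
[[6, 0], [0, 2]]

This matrix represents: non-uniform scaling by sx = 6, sy = 2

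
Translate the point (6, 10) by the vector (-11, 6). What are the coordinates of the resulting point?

Translation by (-11, 6) (homogeneous matrix [[1, 0, -11], [0, 1, 6], [0, 0, 1]]):
x' = 6 + -11 = -5
y' = 10 + 6 = 16
Result: (-5, 16)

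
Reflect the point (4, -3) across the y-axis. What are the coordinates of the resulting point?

Reflection across y-axis: (4, -3) → (-4, -3)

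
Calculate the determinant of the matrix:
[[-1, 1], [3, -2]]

For a 2×2 matrix [[a, b], [c, d]], det = ad - bc
det = (-1)(-2) - (1)(3) = 2 - 3 = -1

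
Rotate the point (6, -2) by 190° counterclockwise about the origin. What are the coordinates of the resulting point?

Rotation matrix for 190°: [[cos 190°, -sin 190°], [sin 190°, cos 190°]] ≈ [[-0.984808, 0.173648], [-0.173648, -0.984808]]
[[-0.984808, 0.173648], [-0.173648, -0.984808]] × [6, -2]ᵀ ≈ [-6.2561, 0.9277]ᵀ
Result: (-6.2561, 0.9277)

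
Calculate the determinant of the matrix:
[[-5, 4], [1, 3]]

For a 2×2 matrix [[a, b], [c, d]], det = ad - bc
det = (-5)(3) - (4)(1) = -15 - 4 = -19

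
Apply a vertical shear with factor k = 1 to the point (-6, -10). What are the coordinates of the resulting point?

Shear matrix for vertical shear with factor k = 1:
[[1, 0], [1, 1]]
Result: (-6, -10) → (-6, -16)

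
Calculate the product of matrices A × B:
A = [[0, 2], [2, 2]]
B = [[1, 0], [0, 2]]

Matrix multiplication:
C[0][0] = 0×1 + 2×0 = 0
C[0][1] = 0×0 + 2×2 = 4
C[1][0] = 2×1 + 2×0 = 2
C[1][1] = 2×0 + 2×2 = 4
Result: [[0, 4], [2, 4]]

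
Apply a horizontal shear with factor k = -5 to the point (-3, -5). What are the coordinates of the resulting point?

Shear matrix for horizontal shear with factor k = -5:
[[1, -5], [0, 1]]
Result: (-3, -5) → (22, -5)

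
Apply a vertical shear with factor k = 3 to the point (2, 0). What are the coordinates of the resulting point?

Shear matrix for vertical shear with factor k = 3:
[[1, 0], [3, 1]]
Result: (2, 0) → (2, 6)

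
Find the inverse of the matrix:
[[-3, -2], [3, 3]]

For [[a,b],[c,d]], inverse = (1/det)·[[d,-b],[-c,a]]
det = (-3)(3) - (-2)(3) = -9 - -6 = -3
Inverse = (1/-3)·[[3, 2], [-3, -3]]
= [[-1, -2/3], [1, 1]]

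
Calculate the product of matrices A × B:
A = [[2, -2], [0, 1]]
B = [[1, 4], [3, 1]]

Matrix multiplication:
C[0][0] = 2×1 + -2×3 = -4
C[0][1] = 2×4 + -2×1 = 6
C[1][0] = 0×1 + 1×3 = 3
C[1][1] = 0×4 + 1×1 = 1
Result: [[-4, 6], [3, 1]]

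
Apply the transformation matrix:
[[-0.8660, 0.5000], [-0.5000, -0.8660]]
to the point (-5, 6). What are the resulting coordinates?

Matrix multiplication:
[[-0.8660, 0.5000], [-0.5000, -0.8660]] × [-5, 6]ᵀ
= [(-0.8660)(-5) + (0.5000)(6), (-0.5000)(-5) + (-0.8660)(6)]ᵀ
= [7.3300, -2.6960]ᵀ
Result: (7.3300, -2.6960)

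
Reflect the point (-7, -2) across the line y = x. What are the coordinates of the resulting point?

Reflection across line y = x: (-7, -2) → (-2, -7)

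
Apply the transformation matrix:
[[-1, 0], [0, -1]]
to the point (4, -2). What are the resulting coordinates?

Matrix multiplication:
[[-1, 0], [0, -1]] × [4, -2]ᵀ
= [(-1)(4) + (0)(-2), (0)(4) + (-1)(-2)]ᵀ
= [-4, 2]ᵀ
Result: (-4, 2)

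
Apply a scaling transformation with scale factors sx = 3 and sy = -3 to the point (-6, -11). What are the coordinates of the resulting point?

Scaling matrix:
[[3, 0], [0, -3]]
Result: (-6 × 3, -11 × -3) = (-18, 33)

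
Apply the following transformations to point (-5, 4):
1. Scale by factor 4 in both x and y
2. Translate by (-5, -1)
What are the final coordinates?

Step 1: Scale (-5, 4) by 4 → (-20, 16)
Step 2: Translate by (-5, -1) → (-25, 15)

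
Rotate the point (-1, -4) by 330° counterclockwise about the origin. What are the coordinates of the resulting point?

Rotation matrix for 330°: [[cos 330°, -sin 330°], [sin 330°, cos 330°]] ≈ [[0.866025, 0.500000], [-0.500000, 0.866025]]
[[0.866025, 0.500000], [-0.500000, 0.866025]] × [-1, -4]ᵀ ≈ [-2.8660, -2.9641]ᵀ
Result: (-2.8660, -2.9641)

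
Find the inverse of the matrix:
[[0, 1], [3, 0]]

For [[a,b],[c,d]], inverse = (1/det)·[[d,-b],[-c,a]]
det = (0)(0) - (1)(3) = 0 - 3 = -3
Inverse = (1/-3)·[[0, -1], [-3, 0]]
= [[0, 1/3], [1, 0]]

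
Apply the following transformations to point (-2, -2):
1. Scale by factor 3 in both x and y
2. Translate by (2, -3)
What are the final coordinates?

Step 1: Scale (-2, -2) by 3 → (-6, -6)
Step 2: Translate by (2, -3) → (-4, -9)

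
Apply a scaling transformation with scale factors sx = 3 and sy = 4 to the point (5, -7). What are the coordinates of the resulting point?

Scaling matrix:
[[3, 0], [0, 4]]
Result: (5 × 3, -7 × 4) = (15, -28)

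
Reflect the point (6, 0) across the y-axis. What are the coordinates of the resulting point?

Reflection across y-axis: (6, 0) → (-6, 0)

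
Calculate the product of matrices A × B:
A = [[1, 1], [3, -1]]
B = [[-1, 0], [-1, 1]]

Matrix multiplication:
C[0][0] = 1×-1 + 1×-1 = -2
C[0][1] = 1×0 + 1×1 = 1
C[1][0] = 3×-1 + -1×-1 = -2
C[1][1] = 3×0 + -1×1 = -1
Result: [[-2, 1], [-2, -1]]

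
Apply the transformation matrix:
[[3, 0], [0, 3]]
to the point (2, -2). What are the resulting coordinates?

Matrix multiplication:
[[3, 0], [0, 3]] × [2, -2]ᵀ
= [(3)(2) + (0)(-2), (0)(2) + (3)(-2)]ᵀ
= [6, -6]ᵀ
Result: (6, -6)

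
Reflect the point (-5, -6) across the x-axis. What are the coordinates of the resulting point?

Reflection across x-axis: (-5, -6) → (-5, 6)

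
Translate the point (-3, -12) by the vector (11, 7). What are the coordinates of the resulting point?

Translation by (11, 7) (homogeneous matrix [[1, 0, 11], [0, 1, 7], [0, 0, 1]]):
x' = -3 + 11 = 8
y' = -12 + 7 = -5
Result: (8, -5)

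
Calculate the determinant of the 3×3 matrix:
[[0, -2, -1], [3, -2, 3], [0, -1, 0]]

Expansion along first row:
det = 0·det([[-2,3],[-1,0]]) - -2·det([[3,3],[0,0]]) + -1·det([[3,-2],[0,-1]])
    = 0·(-2·0 - 3·-1) - -2·(3·0 - 3·0) + -1·(3·-1 - -2·0)
    = 0·3 - -2·0 + -1·-3
    = 0 + 0 + 3 = 3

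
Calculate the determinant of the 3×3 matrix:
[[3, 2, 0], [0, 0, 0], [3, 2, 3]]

Expansion along first row:
det = 3·det([[0,0],[2,3]]) - 2·det([[0,0],[3,3]]) + 0·det([[0,0],[3,2]])
    = 3·(0·3 - 0·2) - 2·(0·3 - 0·3) + 0·(0·2 - 0·3)
    = 3·0 - 2·0 + 0·0
    = 0 + 0 + 0 = 0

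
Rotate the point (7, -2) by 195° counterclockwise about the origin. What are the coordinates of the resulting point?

Rotation matrix for 195°: [[cos 195°, -sin 195°], [sin 195°, cos 195°]] ≈ [[-0.965926, 0.258819], [-0.258819, -0.965926]]
[[-0.965926, 0.258819], [-0.258819, -0.965926]] × [7, -2]ᵀ ≈ [-7.2791, 0.1201]ᵀ
Result: (-7.2791, 0.1201)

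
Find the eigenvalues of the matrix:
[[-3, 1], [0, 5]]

Characteristic equation: det(A - λI) = 0
λ² - (trace)λ + (det) = 0
trace = -3 + 5 = 2, det = (-3)(5) - (1)(0) = -15
λ² - (2)λ + (-15) = 0
λ = (2 ± √((2)² - 4·(-15))) / 2 = (2 ± √64) / 2
Solving: λ = -3, 5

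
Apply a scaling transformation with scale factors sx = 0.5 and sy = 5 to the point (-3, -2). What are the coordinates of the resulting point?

Scaling matrix:
[[0.50, 0], [0, 5]]
Result: (-3 × 0.5, -2 × 5) = (-1.5, -10)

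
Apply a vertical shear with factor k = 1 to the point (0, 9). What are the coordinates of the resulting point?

Shear matrix for vertical shear with factor k = 1:
[[1, 0], [1, 1]]
Result: (0, 9) → (0, 9)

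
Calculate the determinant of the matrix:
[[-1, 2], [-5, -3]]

For a 2×2 matrix [[a, b], [c, d]], det = ad - bc
det = (-1)(-3) - (2)(-5) = 3 - -10 = 13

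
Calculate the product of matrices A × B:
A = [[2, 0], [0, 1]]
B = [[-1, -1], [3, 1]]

Matrix multiplication:
C[0][0] = 2×-1 + 0×3 = -2
C[0][1] = 2×-1 + 0×1 = -2
C[1][0] = 0×-1 + 1×3 = 3
C[1][1] = 0×-1 + 1×1 = 1
Result: [[-2, -2], [3, 1]]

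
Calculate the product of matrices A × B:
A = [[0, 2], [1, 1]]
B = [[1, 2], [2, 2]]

Matrix multiplication:
C[0][0] = 0×1 + 2×2 = 4
C[0][1] = 0×2 + 2×2 = 4
C[1][0] = 1×1 + 1×2 = 3
C[1][1] = 1×2 + 1×2 = 4
Result: [[4, 4], [3, 4]]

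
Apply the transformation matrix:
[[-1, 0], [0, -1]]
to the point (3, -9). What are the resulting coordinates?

Matrix multiplication:
[[-1, 0], [0, -1]] × [3, -9]ᵀ
= [(-1)(3) + (0)(-9), (0)(3) + (-1)(-9)]ᵀ
= [-3, 9]ᵀ
Result: (-3, 9)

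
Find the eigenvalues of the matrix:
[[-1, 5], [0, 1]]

Characteristic equation: det(A - λI) = 0
λ² - (trace)λ + (det) = 0
trace = -1 + 1 = 0, det = (-1)(1) - (5)(0) = -1
λ² - (0)λ + (-1) = 0
λ = (0 ± √((0)² - 4·(-1))) / 2 = (0 ± √4) / 2
Solving: λ = -1, 1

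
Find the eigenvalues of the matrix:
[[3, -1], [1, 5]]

Characteristic equation: det(A - λI) = 0
λ² - (trace)λ + (det) = 0
trace = 3 + 5 = 8, det = (3)(5) - (-1)(1) = 16
λ² - (8)λ + (16) = 0
λ = (8 ± √((8)² - 4·(16))) / 2 = (8 ± √0) / 2
Solving: λ = 4, 4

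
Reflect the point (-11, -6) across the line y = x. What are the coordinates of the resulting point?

Reflection across line y = x: (-11, -6) → (-6, -11)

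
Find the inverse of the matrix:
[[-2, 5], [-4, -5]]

For [[a,b],[c,d]], inverse = (1/det)·[[d,-b],[-c,a]]
det = (-2)(-5) - (5)(-4) = 10 - -20 = 30
Inverse = (1/30)·[[-5, -5], [4, -2]]
= [[-1/6, -1/6], [2/15, -1/15]]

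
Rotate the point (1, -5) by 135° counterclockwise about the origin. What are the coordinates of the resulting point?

Rotation matrix for 135°: [[cos 135°, -sin 135°], [sin 135°, cos 135°]] ≈ [[-0.707107, -0.707107], [0.707107, -0.707107]]
[[-0.707107, -0.707107], [0.707107, -0.707107]] × [1, -5]ᵀ ≈ [2.8284, 4.2426]ᵀ
Result: (2.8284, 4.2426)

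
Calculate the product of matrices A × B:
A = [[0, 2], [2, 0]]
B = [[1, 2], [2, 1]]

Matrix multiplication:
C[0][0] = 0×1 + 2×2 = 4
C[0][1] = 0×2 + 2×1 = 2
C[1][0] = 2×1 + 0×2 = 2
C[1][1] = 2×2 + 0×1 = 4
Result: [[4, 2], [2, 4]]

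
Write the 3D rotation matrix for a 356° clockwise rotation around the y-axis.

Rotation matrix for clockwise 356° around y-axis:
A clockwise rotation by 356° is a counterclockwise rotation by -356°.
cos(-356°) = 0.9976, sin(-356°) = 0.0698
Result: [[0.9976, 0, 0.0698], [0, 1, 0], [-0.0698, 0, 0.9976]]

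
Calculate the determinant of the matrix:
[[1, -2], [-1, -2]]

For a 2×2 matrix [[a, b], [c, d]], det = ad - bc
det = (1)(-2) - (-2)(-1) = -2 - 2 = -4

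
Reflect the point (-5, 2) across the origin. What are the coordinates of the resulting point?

Reflection across origin: (-5, 2) → (5, -2)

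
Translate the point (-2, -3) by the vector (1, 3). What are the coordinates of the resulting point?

Translation by (1, 3) (homogeneous matrix [[1, 0, 1], [0, 1, 3], [0, 0, 1]]):
x' = -2 + 1 = -1
y' = -3 + 3 = 0
Result: (-1, 0)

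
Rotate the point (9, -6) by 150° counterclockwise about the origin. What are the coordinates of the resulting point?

Rotation matrix for 150°: [[cos 150°, -sin 150°], [sin 150°, cos 150°]] ≈ [[-0.866025, -0.500000], [0.500000, -0.866025]]
[[-0.866025, -0.500000], [0.500000, -0.866025]] × [9, -6]ᵀ ≈ [-4.7942, 9.6962]ᵀ
Result: (-4.7942, 9.6962)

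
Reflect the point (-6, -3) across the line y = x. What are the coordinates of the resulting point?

Reflection across line y = x: (-6, -3) → (-3, -6)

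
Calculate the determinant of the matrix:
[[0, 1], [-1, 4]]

For a 2×2 matrix [[a, b], [c, d]], det = ad - bc
det = (0)(4) - (1)(-1) = 0 - -1 = 1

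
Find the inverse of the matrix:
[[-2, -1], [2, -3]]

For [[a,b],[c,d]], inverse = (1/det)·[[d,-b],[-c,a]]
det = (-2)(-3) - (-1)(2) = 6 - -2 = 8
Inverse = (1/8)·[[-3, 1], [-2, -2]]
= [[-3/8, 1/8], [-1/4, -1/4]]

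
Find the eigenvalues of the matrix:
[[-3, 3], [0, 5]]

Characteristic equation: det(A - λI) = 0
λ² - (trace)λ + (det) = 0
trace = -3 + 5 = 2, det = (-3)(5) - (3)(0) = -15
λ² - (2)λ + (-15) = 0
λ = (2 ± √((2)² - 4·(-15))) / 2 = (2 ± √64) / 2
Solving: λ = -3, 5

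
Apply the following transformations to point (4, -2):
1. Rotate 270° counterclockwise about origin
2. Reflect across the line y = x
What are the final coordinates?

Step 1: Rotate 270° → (-2, -4)
Step 2: Reflect across line y = x → (-4, -2)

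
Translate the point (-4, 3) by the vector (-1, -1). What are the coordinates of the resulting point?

Translation by (-1, -1) (homogeneous matrix [[1, 0, -1], [0, 1, -1], [0, 0, 1]]):
x' = -4 + -1 = -5
y' = 3 + -1 = 2
Result: (-5, 2)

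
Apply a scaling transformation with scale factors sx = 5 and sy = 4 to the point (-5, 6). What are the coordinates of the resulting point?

Scaling matrix:
[[5, 0], [0, 4]]
Result: (-5 × 5, 6 × 4) = (-25, 24)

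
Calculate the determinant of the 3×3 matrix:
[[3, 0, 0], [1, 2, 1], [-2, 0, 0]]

Expansion along first row:
det = 3·det([[2,1],[0,0]]) - 0·det([[1,1],[-2,0]]) + 0·det([[1,2],[-2,0]])
    = 3·(2·0 - 1·0) - 0·(1·0 - 1·-2) + 0·(1·0 - 2·-2)
    = 3·0 - 0·2 + 0·4
    = 0 + 0 + 0 = 0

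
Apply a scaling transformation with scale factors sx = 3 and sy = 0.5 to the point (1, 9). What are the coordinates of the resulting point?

Scaling matrix:
[[3, 0], [0, 0.50]]
Result: (1 × 3, 9 × 0.5) = (3, 4.5)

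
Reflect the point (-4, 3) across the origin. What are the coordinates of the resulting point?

Reflection across origin: (-4, 3) → (4, -3)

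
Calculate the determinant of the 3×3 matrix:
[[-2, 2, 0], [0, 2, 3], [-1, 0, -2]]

Expansion along first row:
det = -2·det([[2,3],[0,-2]]) - 2·det([[0,3],[-1,-2]]) + 0·det([[0,2],[-1,0]])
    = -2·(2·-2 - 3·0) - 2·(0·-2 - 3·-1) + 0·(0·0 - 2·-1)
    = -2·-4 - 2·3 + 0·2
    = 8 + -6 + 0 = 2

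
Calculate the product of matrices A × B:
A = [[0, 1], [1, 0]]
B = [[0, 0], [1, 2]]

Matrix multiplication:
C[0][0] = 0×0 + 1×1 = 1
C[0][1] = 0×0 + 1×2 = 2
C[1][0] = 1×0 + 0×1 = 0
C[1][1] = 1×0 + 0×2 = 0
Result: [[1, 2], [0, 0]]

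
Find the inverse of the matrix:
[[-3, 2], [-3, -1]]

For [[a,b],[c,d]], inverse = (1/det)·[[d,-b],[-c,a]]
det = (-3)(-1) - (2)(-3) = 3 - -6 = 9
Inverse = (1/9)·[[-1, -2], [3, -3]]
= [[-1/9, -2/9], [1/3, -1/3]]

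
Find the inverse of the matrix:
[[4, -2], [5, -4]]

For [[a,b],[c,d]], inverse = (1/det)·[[d,-b],[-c,a]]
det = (4)(-4) - (-2)(5) = -16 - -10 = -6
Inverse = (1/-6)·[[-4, 2], [-5, 4]]
= [[2/3, -1/3], [5/6, -2/3]]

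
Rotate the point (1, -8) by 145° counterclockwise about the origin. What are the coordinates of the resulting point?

Rotation matrix for 145°: [[cos 145°, -sin 145°], [sin 145°, cos 145°]] ≈ [[-0.819152, -0.573576], [0.573576, -0.819152]]
[[-0.819152, -0.573576], [0.573576, -0.819152]] × [1, -8]ᵀ ≈ [3.7695, 7.1268]ᵀ
Result: (3.7695, 7.1268)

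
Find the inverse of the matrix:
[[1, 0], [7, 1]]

For [[a,b],[c,d]], inverse = (1/det)·[[d,-b],[-c,a]]
det = (1)(1) - (0)(7) = 1 - 0 = 1
Inverse = [[1, 0], [-7, 1]]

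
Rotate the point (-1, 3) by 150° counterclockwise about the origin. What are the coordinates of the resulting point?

Rotation matrix for 150°: [[cos 150°, -sin 150°], [sin 150°, cos 150°]] ≈ [[-0.866025, -0.500000], [0.500000, -0.866025]]
[[-0.866025, -0.500000], [0.500000, -0.866025]] × [-1, 3]ᵀ ≈ [-0.6340, -3.0981]ᵀ
Result: (-0.6340, -3.0981)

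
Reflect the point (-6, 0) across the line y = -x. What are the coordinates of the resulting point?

Reflection across line y = -x: (-6, 0) → (0, 6)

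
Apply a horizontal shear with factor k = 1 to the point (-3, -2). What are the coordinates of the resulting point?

Shear matrix for horizontal shear with factor k = 1:
[[1, 1], [0, 1]]
Result: (-3, -2) → (-5, -2)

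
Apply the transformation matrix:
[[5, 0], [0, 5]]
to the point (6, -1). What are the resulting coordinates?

Matrix multiplication:
[[5, 0], [0, 5]] × [6, -1]ᵀ
= [(5)(6) + (0)(-1), (0)(6) + (5)(-1)]ᵀ
= [30, -5]ᵀ
Result: (30, -5)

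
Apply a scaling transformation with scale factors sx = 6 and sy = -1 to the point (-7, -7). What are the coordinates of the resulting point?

Scaling matrix:
[[6, 0], [0, -1]]
Result: (-7 × 6, -7 × -1) = (-42, 7)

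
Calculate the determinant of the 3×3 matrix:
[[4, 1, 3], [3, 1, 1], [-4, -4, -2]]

Expansion along first row:
det = 4·det([[1,1],[-4,-2]]) - 1·det([[3,1],[-4,-2]]) + 3·det([[3,1],[-4,-4]])
    = 4·(1·-2 - 1·-4) - 1·(3·-2 - 1·-4) + 3·(3·-4 - 1·-4)
    = 4·2 - 1·-2 + 3·-8
    = 8 + 2 + -24 = -14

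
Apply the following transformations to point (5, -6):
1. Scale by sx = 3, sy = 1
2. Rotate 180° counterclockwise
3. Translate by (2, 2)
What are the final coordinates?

Step 1: Scale → (15, -6)
Step 2: Rotate 180° → (-15, 6)
Step 3: Translate → (-13, 8)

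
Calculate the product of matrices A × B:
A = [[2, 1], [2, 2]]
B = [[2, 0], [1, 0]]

Matrix multiplication:
C[0][0] = 2×2 + 1×1 = 5
C[0][1] = 2×0 + 1×0 = 0
C[1][0] = 2×2 + 2×1 = 6
C[1][1] = 2×0 + 2×0 = 0
Result: [[5, 0], [6, 0]]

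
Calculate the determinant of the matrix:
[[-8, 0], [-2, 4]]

For a 2×2 matrix [[a, b], [c, d]], det = ad - bc
det = (-8)(4) - (0)(-2) = -32 - 0 = -32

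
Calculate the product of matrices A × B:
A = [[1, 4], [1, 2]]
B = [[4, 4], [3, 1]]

Matrix multiplication:
C[0][0] = 1×4 + 4×3 = 16
C[0][1] = 1×4 + 4×1 = 8
C[1][0] = 1×4 + 2×3 = 10
C[1][1] = 1×4 + 2×1 = 6
Result: [[16, 8], [10, 6]]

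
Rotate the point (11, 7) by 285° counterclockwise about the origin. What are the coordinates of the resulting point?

Rotation matrix for 285°: [[cos 285°, -sin 285°], [sin 285°, cos 285°]] ≈ [[0.258819, 0.965926], [-0.965926, 0.258819]]
[[0.258819, 0.965926], [-0.965926, 0.258819]] × [11, 7]ᵀ ≈ [9.6085, -8.8135]ᵀ
Result: (9.6085, -8.8135)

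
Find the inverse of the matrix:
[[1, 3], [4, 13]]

For [[a,b],[c,d]], inverse = (1/det)·[[d,-b],[-c,a]]
det = (1)(13) - (3)(4) = 13 - 12 = 1
Inverse = [[13, -3], [-4, 1]]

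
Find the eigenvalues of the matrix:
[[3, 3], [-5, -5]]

Characteristic equation: det(A - λI) = 0
λ² - (trace)λ + (det) = 0
trace = 3 + -5 = -2, det = (3)(-5) - (3)(-5) = 0
λ² - (-2)λ + (0) = 0
λ = (-2 ± √((-2)² - 4·(0))) / 2 = (-2 ± √4) / 2
Solving: λ = -2, 0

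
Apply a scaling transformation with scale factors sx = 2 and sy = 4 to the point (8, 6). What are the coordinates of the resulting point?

Scaling matrix:
[[2, 0], [0, 4]]
Result: (8 × 2, 6 × 4) = (16, 24)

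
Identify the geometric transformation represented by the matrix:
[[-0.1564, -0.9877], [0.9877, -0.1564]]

This matrix represents: rotation by 99° counterclockwise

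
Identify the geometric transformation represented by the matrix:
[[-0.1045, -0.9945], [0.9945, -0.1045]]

This matrix represents: rotation by 96° counterclockwise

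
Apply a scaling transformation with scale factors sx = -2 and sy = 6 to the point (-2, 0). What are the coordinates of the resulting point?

Scaling matrix:
[[-2, 0], [0, 6]]
Result: (-2 × -2, 0 × 6) = (4, 0)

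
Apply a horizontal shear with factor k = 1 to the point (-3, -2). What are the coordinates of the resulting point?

Shear matrix for horizontal shear with factor k = 1:
[[1, 1], [0, 1]]
Result: (-3, -2) → (-5, -2)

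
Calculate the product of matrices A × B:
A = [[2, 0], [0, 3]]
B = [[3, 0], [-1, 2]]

Matrix multiplication:
C[0][0] = 2×3 + 0×-1 = 6
C[0][1] = 2×0 + 0×2 = 0
C[1][0] = 0×3 + 3×-1 = -3
C[1][1] = 0×0 + 3×2 = 6
Result: [[6, 0], [-3, 6]]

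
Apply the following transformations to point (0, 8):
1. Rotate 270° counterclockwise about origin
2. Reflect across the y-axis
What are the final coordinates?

Step 1: Rotate 270° → (8, 0)
Step 2: Reflect across y-axis → (-8, 0)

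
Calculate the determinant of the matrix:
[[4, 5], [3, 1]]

For a 2×2 matrix [[a, b], [c, d]], det = ad - bc
det = (4)(1) - (5)(3) = 4 - 15 = -11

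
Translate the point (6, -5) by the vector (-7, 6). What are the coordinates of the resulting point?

Translation by (-7, 6) (homogeneous matrix [[1, 0, -7], [0, 1, 6], [0, 0, 1]]):
x' = 6 + -7 = -1
y' = -5 + 6 = 1
Result: (-1, 1)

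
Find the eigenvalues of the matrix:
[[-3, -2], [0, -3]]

Characteristic equation: det(A - λI) = 0
λ² - (trace)λ + (det) = 0
trace = -3 + -3 = -6, det = (-3)(-3) - (-2)(0) = 9
λ² - (-6)λ + (9) = 0
λ = (-6 ± √((-6)² - 4·(9))) / 2 = (-6 ± √0) / 2
Solving: λ = -3, -3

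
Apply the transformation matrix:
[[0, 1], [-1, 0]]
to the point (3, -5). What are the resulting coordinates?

Matrix multiplication:
[[0, 1], [-1, 0]] × [3, -5]ᵀ
= [(0)(3) + (1)(-5), (-1)(3) + (0)(-5)]ᵀ
= [-5, -3]ᵀ
Result: (-5, -3)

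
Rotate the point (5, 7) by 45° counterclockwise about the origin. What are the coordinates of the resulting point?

Rotation matrix for 45°: [[cos 45°, -sin 45°], [sin 45°, cos 45°]] ≈ [[0.707107, -0.707107], [0.707107, 0.707107]]
[[0.707107, -0.707107], [0.707107, 0.707107]] × [5, 7]ᵀ ≈ [-1.4142, 8.4853]ᵀ
Result: (-1.4142, 8.4853)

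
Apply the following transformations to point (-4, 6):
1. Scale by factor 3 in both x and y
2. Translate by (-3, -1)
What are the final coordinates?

Step 1: Scale (-4, 6) by 3 → (-12, 18)
Step 2: Translate by (-3, -1) → (-15, 17)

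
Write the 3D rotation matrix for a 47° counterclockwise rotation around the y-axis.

Rotation matrix for counterclockwise 47° around y-axis:
cos(47°) = 0.6820, sin(47°) = 0.7314
Result: [[0.6820, 0, 0.7314], [0, 1, 0], [-0.7314, 0, 0.6820]]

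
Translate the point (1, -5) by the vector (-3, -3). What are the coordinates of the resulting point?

Translation by (-3, -3) (homogeneous matrix [[1, 0, -3], [0, 1, -3], [0, 0, 1]]):
x' = 1 + -3 = -2
y' = -5 + -3 = -8
Result: (-2, -8)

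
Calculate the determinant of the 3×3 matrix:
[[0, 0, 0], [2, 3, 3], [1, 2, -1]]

Expansion along first row:
det = 0·det([[3,3],[2,-1]]) - 0·det([[2,3],[1,-1]]) + 0·det([[2,3],[1,2]])
    = 0·(3·-1 - 3·2) - 0·(2·-1 - 3·1) + 0·(2·2 - 3·1)
    = 0·-9 - 0·-5 + 0·1
    = 0 + 0 + 0 = 0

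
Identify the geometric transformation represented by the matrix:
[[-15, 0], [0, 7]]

This matrix represents: non-uniform scaling by sx = -15, sy = 7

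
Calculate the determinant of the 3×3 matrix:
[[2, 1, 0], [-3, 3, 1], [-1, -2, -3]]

Expansion along first row:
det = 2·det([[3,1],[-2,-3]]) - 1·det([[-3,1],[-1,-3]]) + 0·det([[-3,3],[-1,-2]])
    = 2·(3·-3 - 1·-2) - 1·(-3·-3 - 1·-1) + 0·(-3·-2 - 3·-1)
    = 2·-7 - 1·10 + 0·9
    = -14 + -10 + 0 = -24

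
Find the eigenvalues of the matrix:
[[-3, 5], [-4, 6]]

Characteristic equation: det(A - λI) = 0
λ² - (trace)λ + (det) = 0
trace = -3 + 6 = 3, det = (-3)(6) - (5)(-4) = 2
λ² - (3)λ + (2) = 0
λ = (3 ± √((3)² - 4·(2))) / 2 = (3 ± √1) / 2
Solving: λ = 1, 2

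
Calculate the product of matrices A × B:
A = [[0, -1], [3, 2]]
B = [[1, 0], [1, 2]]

Matrix multiplication:
C[0][0] = 0×1 + -1×1 = -1
C[0][1] = 0×0 + -1×2 = -2
C[1][0] = 3×1 + 2×1 = 5
C[1][1] = 3×0 + 2×2 = 4
Result: [[-1, -2], [5, 4]]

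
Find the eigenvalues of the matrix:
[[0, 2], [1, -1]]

Characteristic equation: det(A - λI) = 0
λ² - (trace)λ + (det) = 0
trace = 0 + -1 = -1, det = (0)(-1) - (2)(1) = -2
λ² - (-1)λ + (-2) = 0
λ = (-1 ± √((-1)² - 4·(-2))) / 2 = (-1 ± √9) / 2
Solving: λ = -2, 1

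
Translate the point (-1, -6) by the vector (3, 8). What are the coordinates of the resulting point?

Translation by (3, 8) (homogeneous matrix [[1, 0, 3], [0, 1, 8], [0, 0, 1]]):
x' = -1 + 3 = 2
y' = -6 + 8 = 2
Result: (2, 2)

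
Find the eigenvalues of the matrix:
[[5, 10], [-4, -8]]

Characteristic equation: det(A - λI) = 0
λ² - (trace)λ + (det) = 0
trace = 5 + -8 = -3, det = (5)(-8) - (10)(-4) = 0
λ² - (-3)λ + (0) = 0
λ = (-3 ± √((-3)² - 4·(0))) / 2 = (-3 ± √9) / 2
Solving: λ = -3, 0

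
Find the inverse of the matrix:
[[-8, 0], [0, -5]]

For [[a,b],[c,d]], inverse = (1/det)·[[d,-b],[-c,a]]
det = (-8)(-5) - (0)(0) = 40 - 0 = 40
Inverse = (1/40)·[[-5, 0], [0, -8]]
= [[-1/8, 0], [0, -1/5]]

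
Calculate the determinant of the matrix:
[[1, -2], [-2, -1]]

For a 2×2 matrix [[a, b], [c, d]], det = ad - bc
det = (1)(-1) - (-2)(-2) = -1 - 4 = -5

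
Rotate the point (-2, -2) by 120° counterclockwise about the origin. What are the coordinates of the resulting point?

Rotation matrix for 120°: [[cos 120°, -sin 120°], [sin 120°, cos 120°]] ≈ [[-0.500000, -0.866025], [0.866025, -0.500000]]
[[-0.500000, -0.866025], [0.866025, -0.500000]] × [-2, -2]ᵀ ≈ [2.7321, -0.7321]ᵀ
Result: (2.7321, -0.7321)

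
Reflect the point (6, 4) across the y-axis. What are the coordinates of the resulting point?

Reflection across y-axis: (6, 4) → (-6, 4)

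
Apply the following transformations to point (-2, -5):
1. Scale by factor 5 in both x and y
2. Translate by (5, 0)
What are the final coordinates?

Step 1: Scale (-2, -5) by 5 → (-10, -25)
Step 2: Translate by (5, 0) → (-5, -25)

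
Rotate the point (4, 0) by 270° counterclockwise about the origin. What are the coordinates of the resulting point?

Rotation matrix for 270°: [[cos 270°, -sin 270°], [sin 270°, cos 270°]] = [[0, 1], [-1, 0]]
[[0, 1], [-1, 0]] × [4, 0]ᵀ = [0, -4]ᵀ
Result: (0, -4)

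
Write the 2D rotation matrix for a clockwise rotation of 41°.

Rotation matrix formula: [[cos θ, -sin θ], [sin θ, cos θ]]
A clockwise rotation by 41° is equivalent to a counterclockwise rotation by -41°.
For θ = -41°:
cos(-41°) = 0.7547
sin(-41°) = -0.6561
Result: [[0.7547, 0.6561], [-0.6561, 0.7547]]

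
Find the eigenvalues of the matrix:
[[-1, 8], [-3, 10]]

Characteristic equation: det(A - λI) = 0
λ² - (trace)λ + (det) = 0
trace = -1 + 10 = 9, det = (-1)(10) - (8)(-3) = 14
λ² - (9)λ + (14) = 0
λ = (9 ± √((9)² - 4·(14))) / 2 = (9 ± √25) / 2
Solving: λ = 2, 7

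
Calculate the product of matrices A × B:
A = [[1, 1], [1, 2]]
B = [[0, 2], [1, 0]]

Matrix multiplication:
C[0][0] = 1×0 + 1×1 = 1
C[0][1] = 1×2 + 1×0 = 2
C[1][0] = 1×0 + 2×1 = 2
C[1][1] = 1×2 + 2×0 = 2
Result: [[1, 2], [2, 2]]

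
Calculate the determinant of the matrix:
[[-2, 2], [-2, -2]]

For a 2×2 matrix [[a, b], [c, d]], det = ad - bc
det = (-2)(-2) - (2)(-2) = 4 - -4 = 8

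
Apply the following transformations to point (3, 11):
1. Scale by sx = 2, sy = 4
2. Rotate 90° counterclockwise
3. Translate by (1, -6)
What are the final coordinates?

Step 1: Scale → (6, 44)
Step 2: Rotate 90° → (-44, 6)
Step 3: Translate → (-43, 0)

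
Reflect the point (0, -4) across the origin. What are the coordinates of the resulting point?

Reflection across origin: (0, -4) → (0, 4)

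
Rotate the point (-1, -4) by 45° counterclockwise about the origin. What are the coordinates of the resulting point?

Rotation matrix for 45°: [[cos 45°, -sin 45°], [sin 45°, cos 45°]] ≈ [[0.707107, -0.707107], [0.707107, 0.707107]]
[[0.707107, -0.707107], [0.707107, 0.707107]] × [-1, -4]ᵀ ≈ [2.1213, -3.5355]ᵀ
Result: (2.1213, -3.5355)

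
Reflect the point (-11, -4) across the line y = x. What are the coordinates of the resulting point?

Reflection across line y = x: (-11, -4) → (-4, -11)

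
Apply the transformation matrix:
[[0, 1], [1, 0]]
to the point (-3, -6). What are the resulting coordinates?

Matrix multiplication:
[[0, 1], [1, 0]] × [-3, -6]ᵀ
= [(0)(-3) + (1)(-6), (1)(-3) + (0)(-6)]ᵀ
= [-6, -3]ᵀ
Result: (-6, -3)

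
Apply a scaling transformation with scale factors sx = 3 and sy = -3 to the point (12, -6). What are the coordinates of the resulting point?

Scaling matrix:
[[3, 0], [0, -3]]
Result: (12 × 3, -6 × -3) = (36, 18)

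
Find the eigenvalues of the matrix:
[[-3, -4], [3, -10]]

Characteristic equation: det(A - λI) = 0
λ² - (trace)λ + (det) = 0
trace = -3 + -10 = -13, det = (-3)(-10) - (-4)(3) = 42
λ² - (-13)λ + (42) = 0
λ = (-13 ± √((-13)² - 4·(42))) / 2 = (-13 ± √1) / 2
Solving: λ = -7, -6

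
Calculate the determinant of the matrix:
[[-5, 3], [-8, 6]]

For a 2×2 matrix [[a, b], [c, d]], det = ad - bc
det = (-5)(6) - (3)(-8) = -30 - -24 = -6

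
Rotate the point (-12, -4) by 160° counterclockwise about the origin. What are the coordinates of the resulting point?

Rotation matrix for 160°: [[cos 160°, -sin 160°], [sin 160°, cos 160°]] ≈ [[-0.939693, -0.342020], [0.342020, -0.939693]]
[[-0.939693, -0.342020], [0.342020, -0.939693]] × [-12, -4]ᵀ ≈ [12.6444, -0.3455]ᵀ
Result: (12.6444, -0.3455)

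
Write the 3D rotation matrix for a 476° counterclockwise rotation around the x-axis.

Rotation matrix for counterclockwise 476° around x-axis:
cos(476°) = -0.4384, sin(476°) = 0.8988
Result: [[1, 0, 0], [0, -0.4384, -0.8988], [0, 0.8988, -0.4384]]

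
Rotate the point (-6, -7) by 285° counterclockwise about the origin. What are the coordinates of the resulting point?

Rotation matrix for 285°: [[cos 285°, -sin 285°], [sin 285°, cos 285°]] ≈ [[0.258819, 0.965926], [-0.965926, 0.258819]]
[[0.258819, 0.965926], [-0.965926, 0.258819]] × [-6, -7]ᵀ ≈ [-8.3144, 3.9838]ᵀ
Result: (-8.3144, 3.9838)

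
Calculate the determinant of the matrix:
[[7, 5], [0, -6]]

For a 2×2 matrix [[a, b], [c, d]], det = ad - bc
det = (7)(-6) - (5)(0) = -42 - 0 = -42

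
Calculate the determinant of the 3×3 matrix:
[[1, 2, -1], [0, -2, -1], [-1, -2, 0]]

Expansion along first row:
det = 1·det([[-2,-1],[-2,0]]) - 2·det([[0,-1],[-1,0]]) + -1·det([[0,-2],[-1,-2]])
    = 1·(-2·0 - -1·-2) - 2·(0·0 - -1·-1) + -1·(0·-2 - -2·-1)
    = 1·-2 - 2·-1 + -1·-2
    = -2 + 2 + 2 = 2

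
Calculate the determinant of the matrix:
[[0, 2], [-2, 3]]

For a 2×2 matrix [[a, b], [c, d]], det = ad - bc
det = (0)(3) - (2)(-2) = 0 - -4 = 4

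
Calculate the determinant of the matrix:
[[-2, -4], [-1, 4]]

For a 2×2 matrix [[a, b], [c, d]], det = ad - bc
det = (-2)(4) - (-4)(-1) = -8 - 4 = -12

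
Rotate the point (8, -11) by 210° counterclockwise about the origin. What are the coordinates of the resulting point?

Rotation matrix for 210°: [[cos 210°, -sin 210°], [sin 210°, cos 210°]] ≈ [[-0.866025, 0.500000], [-0.500000, -0.866025]]
[[-0.866025, 0.500000], [-0.500000, -0.866025]] × [8, -11]ᵀ ≈ [-12.4282, 5.5263]ᵀ
Result: (-12.4282, 5.5263)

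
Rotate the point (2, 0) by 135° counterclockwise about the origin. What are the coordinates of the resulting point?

Rotation matrix for 135°: [[cos 135°, -sin 135°], [sin 135°, cos 135°]] ≈ [[-0.707107, -0.707107], [0.707107, -0.707107]]
[[-0.707107, -0.707107], [0.707107, -0.707107]] × [2, 0]ᵀ ≈ [-1.4142, 1.4142]ᵀ
Result: (-1.4142, 1.4142)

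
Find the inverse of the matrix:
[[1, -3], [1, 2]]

For [[a,b],[c,d]], inverse = (1/det)·[[d,-b],[-c,a]]
det = (1)(2) - (-3)(1) = 2 - -3 = 5
Inverse = (1/5)·[[2, 3], [-1, 1]]
= [[2/5, 3/5], [-1/5, 1/5]]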